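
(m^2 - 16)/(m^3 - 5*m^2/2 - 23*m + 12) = 2*(m - 4)/(2*m^2 - 13*m + 6)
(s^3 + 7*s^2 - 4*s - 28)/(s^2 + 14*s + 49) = (s^2 - 4)/(s + 7)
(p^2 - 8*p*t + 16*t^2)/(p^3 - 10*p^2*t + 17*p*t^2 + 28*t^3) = (p - 4*t)/(p^2 - 6*p*t - 7*t^2)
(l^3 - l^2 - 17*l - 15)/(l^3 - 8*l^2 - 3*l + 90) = (l + 1)/(l - 6)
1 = 1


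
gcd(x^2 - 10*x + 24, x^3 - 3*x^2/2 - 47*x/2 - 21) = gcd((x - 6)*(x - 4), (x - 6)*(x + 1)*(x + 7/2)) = x - 6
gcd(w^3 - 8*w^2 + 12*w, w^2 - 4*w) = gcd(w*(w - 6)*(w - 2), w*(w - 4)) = w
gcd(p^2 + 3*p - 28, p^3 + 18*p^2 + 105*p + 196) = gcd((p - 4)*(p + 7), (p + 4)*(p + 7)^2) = p + 7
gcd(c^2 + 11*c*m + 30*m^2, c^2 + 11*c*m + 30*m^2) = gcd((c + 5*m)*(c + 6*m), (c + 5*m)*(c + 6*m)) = c^2 + 11*c*m + 30*m^2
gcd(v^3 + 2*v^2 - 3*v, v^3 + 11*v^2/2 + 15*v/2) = v^2 + 3*v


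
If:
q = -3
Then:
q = -3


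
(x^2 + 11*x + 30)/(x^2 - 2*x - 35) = (x + 6)/(x - 7)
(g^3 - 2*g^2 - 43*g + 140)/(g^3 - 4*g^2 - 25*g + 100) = (g + 7)/(g + 5)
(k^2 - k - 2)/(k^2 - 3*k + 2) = (k + 1)/(k - 1)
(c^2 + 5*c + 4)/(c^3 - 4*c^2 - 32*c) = (c + 1)/(c*(c - 8))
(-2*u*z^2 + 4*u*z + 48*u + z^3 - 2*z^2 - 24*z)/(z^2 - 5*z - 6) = (-2*u*z - 8*u + z^2 + 4*z)/(z + 1)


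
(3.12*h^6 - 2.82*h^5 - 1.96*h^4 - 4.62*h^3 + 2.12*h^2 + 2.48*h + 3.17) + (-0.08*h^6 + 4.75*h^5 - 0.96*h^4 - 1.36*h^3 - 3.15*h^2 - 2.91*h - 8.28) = 3.04*h^6 + 1.93*h^5 - 2.92*h^4 - 5.98*h^3 - 1.03*h^2 - 0.43*h - 5.11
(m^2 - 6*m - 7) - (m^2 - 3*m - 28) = 21 - 3*m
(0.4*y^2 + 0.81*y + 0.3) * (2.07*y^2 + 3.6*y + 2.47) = 0.828*y^4 + 3.1167*y^3 + 4.525*y^2 + 3.0807*y + 0.741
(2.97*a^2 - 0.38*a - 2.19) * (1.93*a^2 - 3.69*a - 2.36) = 5.7321*a^4 - 11.6927*a^3 - 9.8337*a^2 + 8.9779*a + 5.1684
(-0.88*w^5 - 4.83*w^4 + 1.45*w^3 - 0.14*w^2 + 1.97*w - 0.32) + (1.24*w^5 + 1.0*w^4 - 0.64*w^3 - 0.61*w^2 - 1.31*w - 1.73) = 0.36*w^5 - 3.83*w^4 + 0.81*w^3 - 0.75*w^2 + 0.66*w - 2.05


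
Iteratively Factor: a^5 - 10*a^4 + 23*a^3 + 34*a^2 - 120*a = (a - 5)*(a^4 - 5*a^3 - 2*a^2 + 24*a) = (a - 5)*(a + 2)*(a^3 - 7*a^2 + 12*a) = a*(a - 5)*(a + 2)*(a^2 - 7*a + 12) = a*(a - 5)*(a - 4)*(a + 2)*(a - 3)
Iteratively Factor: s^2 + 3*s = (s + 3)*(s)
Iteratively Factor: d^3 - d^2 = (d - 1)*(d^2) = d*(d - 1)*(d)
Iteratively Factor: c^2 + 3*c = (c)*(c + 3)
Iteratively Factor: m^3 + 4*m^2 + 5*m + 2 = (m + 1)*(m^2 + 3*m + 2) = (m + 1)*(m + 2)*(m + 1)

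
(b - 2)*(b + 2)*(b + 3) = b^3 + 3*b^2 - 4*b - 12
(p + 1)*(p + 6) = p^2 + 7*p + 6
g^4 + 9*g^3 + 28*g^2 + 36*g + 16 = (g + 1)*(g + 2)^2*(g + 4)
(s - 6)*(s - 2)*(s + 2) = s^3 - 6*s^2 - 4*s + 24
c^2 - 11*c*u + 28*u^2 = (c - 7*u)*(c - 4*u)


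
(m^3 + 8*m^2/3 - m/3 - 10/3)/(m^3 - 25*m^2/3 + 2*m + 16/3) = (3*m^2 + 11*m + 10)/(3*m^2 - 22*m - 16)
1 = 1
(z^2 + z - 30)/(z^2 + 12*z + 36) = (z - 5)/(z + 6)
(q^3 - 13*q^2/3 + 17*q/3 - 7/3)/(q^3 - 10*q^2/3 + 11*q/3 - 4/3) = (3*q - 7)/(3*q - 4)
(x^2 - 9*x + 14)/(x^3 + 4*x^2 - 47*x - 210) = (x - 2)/(x^2 + 11*x + 30)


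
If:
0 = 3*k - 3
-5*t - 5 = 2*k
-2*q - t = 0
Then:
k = 1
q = 7/10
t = -7/5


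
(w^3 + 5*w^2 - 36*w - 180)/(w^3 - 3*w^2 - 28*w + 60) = (w + 6)/(w - 2)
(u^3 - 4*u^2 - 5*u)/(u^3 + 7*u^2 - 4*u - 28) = u*(u^2 - 4*u - 5)/(u^3 + 7*u^2 - 4*u - 28)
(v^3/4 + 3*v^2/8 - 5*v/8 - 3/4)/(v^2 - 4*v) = (2*v^3 + 3*v^2 - 5*v - 6)/(8*v*(v - 4))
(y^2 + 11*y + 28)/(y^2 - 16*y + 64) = (y^2 + 11*y + 28)/(y^2 - 16*y + 64)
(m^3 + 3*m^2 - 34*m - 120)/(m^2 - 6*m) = m + 9 + 20/m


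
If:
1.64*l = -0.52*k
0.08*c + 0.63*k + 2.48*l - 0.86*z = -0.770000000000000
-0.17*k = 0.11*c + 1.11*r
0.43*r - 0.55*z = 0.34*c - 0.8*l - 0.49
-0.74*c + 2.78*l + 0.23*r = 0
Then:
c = -0.01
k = 0.01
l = -0.00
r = -0.00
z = 0.89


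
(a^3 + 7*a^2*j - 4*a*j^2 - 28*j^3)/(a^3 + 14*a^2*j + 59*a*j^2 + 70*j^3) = (a - 2*j)/(a + 5*j)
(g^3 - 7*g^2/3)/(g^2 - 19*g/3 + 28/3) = g^2/(g - 4)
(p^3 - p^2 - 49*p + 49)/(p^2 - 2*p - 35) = (p^2 + 6*p - 7)/(p + 5)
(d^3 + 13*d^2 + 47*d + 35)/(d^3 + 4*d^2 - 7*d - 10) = (d + 7)/(d - 2)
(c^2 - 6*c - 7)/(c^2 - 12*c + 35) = (c + 1)/(c - 5)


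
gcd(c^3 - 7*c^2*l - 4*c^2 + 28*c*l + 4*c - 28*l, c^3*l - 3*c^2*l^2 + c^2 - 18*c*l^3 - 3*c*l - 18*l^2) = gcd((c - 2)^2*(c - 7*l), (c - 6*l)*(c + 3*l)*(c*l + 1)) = 1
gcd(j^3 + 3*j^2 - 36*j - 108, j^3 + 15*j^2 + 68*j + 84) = j + 6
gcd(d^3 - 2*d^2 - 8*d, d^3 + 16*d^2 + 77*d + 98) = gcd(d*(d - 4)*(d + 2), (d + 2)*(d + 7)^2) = d + 2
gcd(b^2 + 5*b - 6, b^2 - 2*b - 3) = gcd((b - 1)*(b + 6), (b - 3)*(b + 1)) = 1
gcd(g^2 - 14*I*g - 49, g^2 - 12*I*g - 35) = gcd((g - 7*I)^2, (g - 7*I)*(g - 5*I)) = g - 7*I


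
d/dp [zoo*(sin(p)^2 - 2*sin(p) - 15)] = zoo*(sin(p) - 1)*cos(p)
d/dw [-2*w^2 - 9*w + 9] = -4*w - 9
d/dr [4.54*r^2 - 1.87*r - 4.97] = 9.08*r - 1.87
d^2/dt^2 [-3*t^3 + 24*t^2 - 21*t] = 48 - 18*t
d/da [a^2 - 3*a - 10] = 2*a - 3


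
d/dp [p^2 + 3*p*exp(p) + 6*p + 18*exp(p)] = 3*p*exp(p) + 2*p + 21*exp(p) + 6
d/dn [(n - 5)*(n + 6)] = 2*n + 1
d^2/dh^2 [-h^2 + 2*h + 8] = -2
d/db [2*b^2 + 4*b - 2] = 4*b + 4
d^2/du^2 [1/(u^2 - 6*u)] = 2*(-u*(u - 6) + 4*(u - 3)^2)/(u^3*(u - 6)^3)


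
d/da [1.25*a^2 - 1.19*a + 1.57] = 2.5*a - 1.19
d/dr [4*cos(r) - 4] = -4*sin(r)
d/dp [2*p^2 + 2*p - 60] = 4*p + 2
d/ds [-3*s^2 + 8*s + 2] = 8 - 6*s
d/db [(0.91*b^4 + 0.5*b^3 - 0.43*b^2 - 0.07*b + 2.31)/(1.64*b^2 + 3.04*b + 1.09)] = (2.9848*b^5 + 9.1192*b^4 + 7.0076*b^3 + 0.4426*b^2 - 8.5142*b - 7.0987)/(2.6896*b^4 + 9.9712*b^3 + 12.8168*b^2 + 6.6272*b + 1.1881)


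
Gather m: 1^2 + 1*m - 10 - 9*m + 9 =-8*m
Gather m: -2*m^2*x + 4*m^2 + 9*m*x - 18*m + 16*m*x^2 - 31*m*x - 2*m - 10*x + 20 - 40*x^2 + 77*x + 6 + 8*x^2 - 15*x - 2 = m^2*(4 - 2*x) + m*(16*x^2 - 22*x - 20) - 32*x^2 + 52*x + 24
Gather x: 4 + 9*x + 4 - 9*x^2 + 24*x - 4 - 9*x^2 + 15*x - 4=-18*x^2 + 48*x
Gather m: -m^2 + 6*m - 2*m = -m^2 + 4*m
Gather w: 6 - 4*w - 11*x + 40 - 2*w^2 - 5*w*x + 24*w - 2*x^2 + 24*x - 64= -2*w^2 + w*(20 - 5*x) - 2*x^2 + 13*x - 18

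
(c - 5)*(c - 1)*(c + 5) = c^3 - c^2 - 25*c + 25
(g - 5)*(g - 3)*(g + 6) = g^3 - 2*g^2 - 33*g + 90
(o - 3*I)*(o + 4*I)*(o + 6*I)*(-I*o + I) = -I*o^4 + 7*o^3 + I*o^3 - 7*o^2 - 6*I*o^2 + 72*o + 6*I*o - 72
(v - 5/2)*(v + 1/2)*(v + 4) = v^3 + 2*v^2 - 37*v/4 - 5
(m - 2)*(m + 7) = m^2 + 5*m - 14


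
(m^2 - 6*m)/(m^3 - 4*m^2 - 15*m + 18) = m/(m^2 + 2*m - 3)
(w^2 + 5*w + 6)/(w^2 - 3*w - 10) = (w + 3)/(w - 5)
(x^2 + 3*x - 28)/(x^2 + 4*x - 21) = (x - 4)/(x - 3)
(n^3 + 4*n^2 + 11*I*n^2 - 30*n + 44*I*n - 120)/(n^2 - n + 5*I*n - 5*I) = (n^2 + n*(4 + 6*I) + 24*I)/(n - 1)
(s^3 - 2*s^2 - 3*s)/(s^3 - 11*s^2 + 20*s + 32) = s*(s - 3)/(s^2 - 12*s + 32)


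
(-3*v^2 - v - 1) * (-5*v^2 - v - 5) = 15*v^4 + 8*v^3 + 21*v^2 + 6*v + 5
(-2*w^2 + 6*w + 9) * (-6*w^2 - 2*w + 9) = 12*w^4 - 32*w^3 - 84*w^2 + 36*w + 81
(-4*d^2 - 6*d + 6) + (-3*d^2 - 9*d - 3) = -7*d^2 - 15*d + 3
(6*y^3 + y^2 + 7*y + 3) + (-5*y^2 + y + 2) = 6*y^3 - 4*y^2 + 8*y + 5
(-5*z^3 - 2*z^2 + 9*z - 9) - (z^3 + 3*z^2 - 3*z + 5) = -6*z^3 - 5*z^2 + 12*z - 14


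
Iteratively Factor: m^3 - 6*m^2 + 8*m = (m)*(m^2 - 6*m + 8) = m*(m - 4)*(m - 2)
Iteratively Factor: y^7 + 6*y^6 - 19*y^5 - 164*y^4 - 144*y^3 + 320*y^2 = (y)*(y^6 + 6*y^5 - 19*y^4 - 164*y^3 - 144*y^2 + 320*y) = y*(y - 5)*(y^5 + 11*y^4 + 36*y^3 + 16*y^2 - 64*y) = y*(y - 5)*(y + 4)*(y^4 + 7*y^3 + 8*y^2 - 16*y) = y*(y - 5)*(y + 4)^2*(y^3 + 3*y^2 - 4*y) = y*(y - 5)*(y + 4)^3*(y^2 - y) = y*(y - 5)*(y - 1)*(y + 4)^3*(y)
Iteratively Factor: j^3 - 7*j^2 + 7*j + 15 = (j - 3)*(j^2 - 4*j - 5) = (j - 5)*(j - 3)*(j + 1)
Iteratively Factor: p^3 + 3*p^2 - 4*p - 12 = (p + 2)*(p^2 + p - 6) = (p - 2)*(p + 2)*(p + 3)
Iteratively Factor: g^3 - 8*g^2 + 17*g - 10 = (g - 1)*(g^2 - 7*g + 10) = (g - 2)*(g - 1)*(g - 5)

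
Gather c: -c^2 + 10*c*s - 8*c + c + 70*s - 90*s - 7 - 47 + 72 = -c^2 + c*(10*s - 7) - 20*s + 18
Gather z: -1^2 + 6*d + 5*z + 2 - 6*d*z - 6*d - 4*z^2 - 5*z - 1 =-6*d*z - 4*z^2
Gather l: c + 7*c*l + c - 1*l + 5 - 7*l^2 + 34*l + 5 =2*c - 7*l^2 + l*(7*c + 33) + 10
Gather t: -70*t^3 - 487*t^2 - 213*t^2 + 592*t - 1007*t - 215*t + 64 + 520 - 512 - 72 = -70*t^3 - 700*t^2 - 630*t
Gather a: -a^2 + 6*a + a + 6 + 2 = -a^2 + 7*a + 8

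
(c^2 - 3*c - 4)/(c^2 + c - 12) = (c^2 - 3*c - 4)/(c^2 + c - 12)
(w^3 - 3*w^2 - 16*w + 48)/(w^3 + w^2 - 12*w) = (w - 4)/w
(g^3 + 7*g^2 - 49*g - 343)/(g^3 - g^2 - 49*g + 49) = (g + 7)/(g - 1)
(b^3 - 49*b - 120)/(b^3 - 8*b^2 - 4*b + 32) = (b^2 + 8*b + 15)/(b^2 - 4)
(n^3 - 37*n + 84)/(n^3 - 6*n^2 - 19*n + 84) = (n^2 + 3*n - 28)/(n^2 - 3*n - 28)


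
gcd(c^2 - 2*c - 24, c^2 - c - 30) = c - 6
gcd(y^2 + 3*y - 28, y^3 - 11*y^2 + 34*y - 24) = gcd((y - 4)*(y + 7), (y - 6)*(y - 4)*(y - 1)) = y - 4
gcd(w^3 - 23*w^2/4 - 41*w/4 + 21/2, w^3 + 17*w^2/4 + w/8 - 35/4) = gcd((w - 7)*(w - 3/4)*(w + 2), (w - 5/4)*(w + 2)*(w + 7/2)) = w + 2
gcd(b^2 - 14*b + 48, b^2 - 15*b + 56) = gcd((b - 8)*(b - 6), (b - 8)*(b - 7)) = b - 8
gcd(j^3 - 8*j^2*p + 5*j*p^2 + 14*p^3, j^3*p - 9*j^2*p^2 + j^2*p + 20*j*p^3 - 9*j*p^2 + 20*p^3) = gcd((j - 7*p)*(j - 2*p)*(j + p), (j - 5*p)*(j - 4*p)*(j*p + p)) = 1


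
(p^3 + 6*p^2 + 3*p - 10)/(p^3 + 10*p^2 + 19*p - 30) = (p + 2)/(p + 6)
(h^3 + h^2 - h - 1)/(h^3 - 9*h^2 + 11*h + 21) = (h^2 - 1)/(h^2 - 10*h + 21)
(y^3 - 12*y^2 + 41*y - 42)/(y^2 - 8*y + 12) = (y^2 - 10*y + 21)/(y - 6)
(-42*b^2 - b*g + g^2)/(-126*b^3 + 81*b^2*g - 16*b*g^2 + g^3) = (6*b + g)/(18*b^2 - 9*b*g + g^2)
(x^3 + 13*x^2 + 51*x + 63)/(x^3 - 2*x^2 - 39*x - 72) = (x + 7)/(x - 8)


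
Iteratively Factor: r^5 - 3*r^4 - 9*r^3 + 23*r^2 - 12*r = (r + 3)*(r^4 - 6*r^3 + 9*r^2 - 4*r) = (r - 1)*(r + 3)*(r^3 - 5*r^2 + 4*r) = r*(r - 1)*(r + 3)*(r^2 - 5*r + 4) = r*(r - 1)^2*(r + 3)*(r - 4)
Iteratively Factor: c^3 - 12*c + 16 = (c - 2)*(c^2 + 2*c - 8) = (c - 2)^2*(c + 4)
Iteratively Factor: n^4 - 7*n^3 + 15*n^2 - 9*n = (n)*(n^3 - 7*n^2 + 15*n - 9) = n*(n - 3)*(n^2 - 4*n + 3) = n*(n - 3)*(n - 1)*(n - 3)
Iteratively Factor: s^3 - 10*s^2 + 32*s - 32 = (s - 2)*(s^2 - 8*s + 16) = (s - 4)*(s - 2)*(s - 4)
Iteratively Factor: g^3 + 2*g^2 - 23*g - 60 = (g - 5)*(g^2 + 7*g + 12) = (g - 5)*(g + 3)*(g + 4)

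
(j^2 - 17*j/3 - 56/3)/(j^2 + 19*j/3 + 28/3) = (j - 8)/(j + 4)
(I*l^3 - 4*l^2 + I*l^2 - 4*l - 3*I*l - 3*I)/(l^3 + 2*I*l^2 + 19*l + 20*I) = (I*l^2 + l*(-3 + I) - 3)/(l^2 + I*l + 20)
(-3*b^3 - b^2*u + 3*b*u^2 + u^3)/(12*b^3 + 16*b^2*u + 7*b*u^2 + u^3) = (-b^2 + u^2)/(4*b^2 + 4*b*u + u^2)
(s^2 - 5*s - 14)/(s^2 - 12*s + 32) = (s^2 - 5*s - 14)/(s^2 - 12*s + 32)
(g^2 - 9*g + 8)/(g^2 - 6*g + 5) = (g - 8)/(g - 5)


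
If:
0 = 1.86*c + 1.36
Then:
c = -0.73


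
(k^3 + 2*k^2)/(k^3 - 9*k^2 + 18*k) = k*(k + 2)/(k^2 - 9*k + 18)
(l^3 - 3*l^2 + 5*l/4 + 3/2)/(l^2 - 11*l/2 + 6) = (l^2 - 3*l/2 - 1)/(l - 4)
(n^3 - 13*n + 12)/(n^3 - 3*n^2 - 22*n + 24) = (n - 3)/(n - 6)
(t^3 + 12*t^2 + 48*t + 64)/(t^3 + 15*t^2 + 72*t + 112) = (t + 4)/(t + 7)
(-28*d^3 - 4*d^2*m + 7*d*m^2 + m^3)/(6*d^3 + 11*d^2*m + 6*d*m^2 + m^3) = (-14*d^2 + 5*d*m + m^2)/(3*d^2 + 4*d*m + m^2)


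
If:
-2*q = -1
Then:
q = 1/2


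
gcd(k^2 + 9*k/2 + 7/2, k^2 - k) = 1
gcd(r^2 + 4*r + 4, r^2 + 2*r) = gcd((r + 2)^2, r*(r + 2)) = r + 2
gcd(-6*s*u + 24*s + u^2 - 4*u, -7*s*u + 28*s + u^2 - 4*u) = u - 4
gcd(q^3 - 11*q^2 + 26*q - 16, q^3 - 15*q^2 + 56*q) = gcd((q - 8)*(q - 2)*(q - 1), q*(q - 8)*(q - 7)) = q - 8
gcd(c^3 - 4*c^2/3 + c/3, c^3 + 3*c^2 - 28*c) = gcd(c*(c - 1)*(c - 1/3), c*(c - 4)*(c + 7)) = c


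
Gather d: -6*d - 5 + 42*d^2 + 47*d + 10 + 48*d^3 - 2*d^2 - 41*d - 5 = 48*d^3 + 40*d^2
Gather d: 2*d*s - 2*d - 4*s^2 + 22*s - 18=d*(2*s - 2) - 4*s^2 + 22*s - 18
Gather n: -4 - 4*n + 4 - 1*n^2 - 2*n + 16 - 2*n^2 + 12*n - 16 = -3*n^2 + 6*n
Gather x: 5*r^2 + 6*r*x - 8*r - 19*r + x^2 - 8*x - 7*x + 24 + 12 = 5*r^2 - 27*r + x^2 + x*(6*r - 15) + 36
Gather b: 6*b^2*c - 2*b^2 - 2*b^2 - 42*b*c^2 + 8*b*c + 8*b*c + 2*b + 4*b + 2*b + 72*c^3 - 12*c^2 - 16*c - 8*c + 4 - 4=b^2*(6*c - 4) + b*(-42*c^2 + 16*c + 8) + 72*c^3 - 12*c^2 - 24*c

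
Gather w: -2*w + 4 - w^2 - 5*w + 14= -w^2 - 7*w + 18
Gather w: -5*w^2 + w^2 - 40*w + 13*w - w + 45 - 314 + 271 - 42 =-4*w^2 - 28*w - 40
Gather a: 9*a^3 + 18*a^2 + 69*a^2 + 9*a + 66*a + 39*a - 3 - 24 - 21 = 9*a^3 + 87*a^2 + 114*a - 48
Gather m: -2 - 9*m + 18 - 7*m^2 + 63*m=-7*m^2 + 54*m + 16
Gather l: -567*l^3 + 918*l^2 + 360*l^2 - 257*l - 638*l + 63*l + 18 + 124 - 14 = -567*l^3 + 1278*l^2 - 832*l + 128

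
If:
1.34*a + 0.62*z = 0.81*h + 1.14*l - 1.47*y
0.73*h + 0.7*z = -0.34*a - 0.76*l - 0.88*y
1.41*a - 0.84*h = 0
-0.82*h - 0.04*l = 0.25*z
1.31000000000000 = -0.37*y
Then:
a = -1.43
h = -2.40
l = -0.24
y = -3.54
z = 7.91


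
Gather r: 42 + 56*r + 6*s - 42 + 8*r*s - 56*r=8*r*s + 6*s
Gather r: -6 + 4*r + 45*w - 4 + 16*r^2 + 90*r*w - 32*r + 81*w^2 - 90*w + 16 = 16*r^2 + r*(90*w - 28) + 81*w^2 - 45*w + 6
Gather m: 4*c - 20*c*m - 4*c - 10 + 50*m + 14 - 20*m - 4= m*(30 - 20*c)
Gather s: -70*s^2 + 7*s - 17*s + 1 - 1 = -70*s^2 - 10*s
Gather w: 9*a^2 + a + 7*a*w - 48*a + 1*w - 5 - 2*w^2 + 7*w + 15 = 9*a^2 - 47*a - 2*w^2 + w*(7*a + 8) + 10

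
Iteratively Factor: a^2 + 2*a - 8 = (a - 2)*(a + 4)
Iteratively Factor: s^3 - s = (s + 1)*(s^2 - s) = s*(s + 1)*(s - 1)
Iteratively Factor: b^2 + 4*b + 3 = (b + 1)*(b + 3)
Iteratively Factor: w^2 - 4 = (w - 2)*(w + 2)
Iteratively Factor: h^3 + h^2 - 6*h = (h + 3)*(h^2 - 2*h) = (h - 2)*(h + 3)*(h)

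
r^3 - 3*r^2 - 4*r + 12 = (r - 3)*(r - 2)*(r + 2)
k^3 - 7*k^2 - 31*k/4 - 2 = (k - 8)*(k + 1/2)^2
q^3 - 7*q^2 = q^2*(q - 7)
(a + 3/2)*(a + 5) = a^2 + 13*a/2 + 15/2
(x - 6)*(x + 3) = x^2 - 3*x - 18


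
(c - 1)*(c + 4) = c^2 + 3*c - 4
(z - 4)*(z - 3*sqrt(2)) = z^2 - 3*sqrt(2)*z - 4*z + 12*sqrt(2)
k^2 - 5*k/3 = k*(k - 5/3)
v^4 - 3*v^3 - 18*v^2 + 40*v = v*(v - 5)*(v - 2)*(v + 4)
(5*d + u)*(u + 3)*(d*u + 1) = 5*d^2*u^2 + 15*d^2*u + d*u^3 + 3*d*u^2 + 5*d*u + 15*d + u^2 + 3*u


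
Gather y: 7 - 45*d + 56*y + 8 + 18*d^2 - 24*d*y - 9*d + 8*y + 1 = 18*d^2 - 54*d + y*(64 - 24*d) + 16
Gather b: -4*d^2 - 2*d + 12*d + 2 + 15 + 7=-4*d^2 + 10*d + 24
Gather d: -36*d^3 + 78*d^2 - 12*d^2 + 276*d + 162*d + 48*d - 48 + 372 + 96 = -36*d^3 + 66*d^2 + 486*d + 420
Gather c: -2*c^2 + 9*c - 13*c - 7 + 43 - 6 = -2*c^2 - 4*c + 30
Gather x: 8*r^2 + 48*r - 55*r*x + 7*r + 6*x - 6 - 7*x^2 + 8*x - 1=8*r^2 + 55*r - 7*x^2 + x*(14 - 55*r) - 7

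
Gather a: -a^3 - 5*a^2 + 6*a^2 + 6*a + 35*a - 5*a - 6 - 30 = -a^3 + a^2 + 36*a - 36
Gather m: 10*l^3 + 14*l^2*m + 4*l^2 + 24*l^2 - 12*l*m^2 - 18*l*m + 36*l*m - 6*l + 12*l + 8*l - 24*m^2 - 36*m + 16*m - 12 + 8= 10*l^3 + 28*l^2 + 14*l + m^2*(-12*l - 24) + m*(14*l^2 + 18*l - 20) - 4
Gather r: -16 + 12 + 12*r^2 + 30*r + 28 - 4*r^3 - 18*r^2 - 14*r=-4*r^3 - 6*r^2 + 16*r + 24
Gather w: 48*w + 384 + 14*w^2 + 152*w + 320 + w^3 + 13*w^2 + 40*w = w^3 + 27*w^2 + 240*w + 704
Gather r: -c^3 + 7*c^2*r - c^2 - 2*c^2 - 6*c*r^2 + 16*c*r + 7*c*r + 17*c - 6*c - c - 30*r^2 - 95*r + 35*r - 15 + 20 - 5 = -c^3 - 3*c^2 + 10*c + r^2*(-6*c - 30) + r*(7*c^2 + 23*c - 60)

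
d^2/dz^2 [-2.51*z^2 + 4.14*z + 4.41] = -5.02000000000000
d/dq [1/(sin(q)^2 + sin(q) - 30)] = -(2*sin(q) + 1)*cos(q)/(sin(q)^2 + sin(q) - 30)^2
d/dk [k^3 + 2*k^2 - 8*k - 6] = 3*k^2 + 4*k - 8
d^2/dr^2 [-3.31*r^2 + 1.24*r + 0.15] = -6.62000000000000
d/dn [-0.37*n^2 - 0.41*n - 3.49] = -0.74*n - 0.41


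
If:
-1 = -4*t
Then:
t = 1/4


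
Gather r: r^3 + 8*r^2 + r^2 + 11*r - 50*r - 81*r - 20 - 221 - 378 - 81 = r^3 + 9*r^2 - 120*r - 700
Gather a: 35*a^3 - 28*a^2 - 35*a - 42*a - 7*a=35*a^3 - 28*a^2 - 84*a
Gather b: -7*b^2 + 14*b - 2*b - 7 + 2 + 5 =-7*b^2 + 12*b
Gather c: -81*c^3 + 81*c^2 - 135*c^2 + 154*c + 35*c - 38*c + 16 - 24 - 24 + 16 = -81*c^3 - 54*c^2 + 151*c - 16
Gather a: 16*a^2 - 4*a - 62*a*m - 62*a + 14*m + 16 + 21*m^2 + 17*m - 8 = 16*a^2 + a*(-62*m - 66) + 21*m^2 + 31*m + 8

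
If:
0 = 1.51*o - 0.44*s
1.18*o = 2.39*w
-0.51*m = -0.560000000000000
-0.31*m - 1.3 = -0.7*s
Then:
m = 1.10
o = 0.68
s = 2.34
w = 0.34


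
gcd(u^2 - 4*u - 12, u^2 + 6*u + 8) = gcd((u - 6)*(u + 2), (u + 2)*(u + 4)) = u + 2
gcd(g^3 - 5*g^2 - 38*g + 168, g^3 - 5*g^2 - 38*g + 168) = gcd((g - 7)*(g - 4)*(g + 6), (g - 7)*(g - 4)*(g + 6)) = g^3 - 5*g^2 - 38*g + 168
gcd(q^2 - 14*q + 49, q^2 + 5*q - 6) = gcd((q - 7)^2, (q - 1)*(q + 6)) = 1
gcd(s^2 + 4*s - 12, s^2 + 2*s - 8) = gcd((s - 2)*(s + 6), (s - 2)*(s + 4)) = s - 2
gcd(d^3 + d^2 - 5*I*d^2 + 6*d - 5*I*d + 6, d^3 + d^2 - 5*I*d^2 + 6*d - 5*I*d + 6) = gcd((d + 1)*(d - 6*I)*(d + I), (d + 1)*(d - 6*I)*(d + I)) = d^3 + d^2*(1 - 5*I) + d*(6 - 5*I) + 6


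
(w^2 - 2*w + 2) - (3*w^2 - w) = -2*w^2 - w + 2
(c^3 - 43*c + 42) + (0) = c^3 - 43*c + 42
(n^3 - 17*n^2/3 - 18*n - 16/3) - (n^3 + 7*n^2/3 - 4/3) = -8*n^2 - 18*n - 4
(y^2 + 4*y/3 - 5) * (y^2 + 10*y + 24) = y^4 + 34*y^3/3 + 97*y^2/3 - 18*y - 120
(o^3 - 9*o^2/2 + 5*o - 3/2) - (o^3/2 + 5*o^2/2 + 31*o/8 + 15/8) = o^3/2 - 7*o^2 + 9*o/8 - 27/8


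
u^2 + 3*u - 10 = (u - 2)*(u + 5)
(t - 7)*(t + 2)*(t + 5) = t^3 - 39*t - 70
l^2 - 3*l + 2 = (l - 2)*(l - 1)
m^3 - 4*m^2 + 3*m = m*(m - 3)*(m - 1)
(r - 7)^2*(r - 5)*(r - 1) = r^4 - 20*r^3 + 138*r^2 - 364*r + 245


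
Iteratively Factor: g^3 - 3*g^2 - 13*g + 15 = (g + 3)*(g^2 - 6*g + 5) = (g - 5)*(g + 3)*(g - 1)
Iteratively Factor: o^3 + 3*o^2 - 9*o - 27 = (o - 3)*(o^2 + 6*o + 9) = (o - 3)*(o + 3)*(o + 3)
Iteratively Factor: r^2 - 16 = (r - 4)*(r + 4)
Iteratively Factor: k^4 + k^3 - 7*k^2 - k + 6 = (k - 2)*(k^3 + 3*k^2 - k - 3) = (k - 2)*(k + 3)*(k^2 - 1) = (k - 2)*(k - 1)*(k + 3)*(k + 1)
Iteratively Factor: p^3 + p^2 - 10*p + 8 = (p - 1)*(p^2 + 2*p - 8) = (p - 2)*(p - 1)*(p + 4)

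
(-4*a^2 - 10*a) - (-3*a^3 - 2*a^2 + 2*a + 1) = 3*a^3 - 2*a^2 - 12*a - 1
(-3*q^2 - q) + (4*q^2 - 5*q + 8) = q^2 - 6*q + 8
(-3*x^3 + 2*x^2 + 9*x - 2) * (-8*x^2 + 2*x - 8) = 24*x^5 - 22*x^4 - 44*x^3 + 18*x^2 - 76*x + 16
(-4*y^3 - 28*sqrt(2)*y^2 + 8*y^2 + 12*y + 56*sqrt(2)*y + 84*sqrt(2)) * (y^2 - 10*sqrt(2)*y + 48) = -4*y^5 + 8*y^4 + 12*sqrt(2)*y^4 - 24*sqrt(2)*y^3 + 380*y^3 - 1380*sqrt(2)*y^2 - 736*y^2 - 1104*y + 2688*sqrt(2)*y + 4032*sqrt(2)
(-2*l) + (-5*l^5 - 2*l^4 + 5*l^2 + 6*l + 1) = -5*l^5 - 2*l^4 + 5*l^2 + 4*l + 1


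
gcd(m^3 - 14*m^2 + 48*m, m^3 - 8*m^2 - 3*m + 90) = m - 6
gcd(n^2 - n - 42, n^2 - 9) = 1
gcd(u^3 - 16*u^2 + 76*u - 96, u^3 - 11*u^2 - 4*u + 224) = u - 8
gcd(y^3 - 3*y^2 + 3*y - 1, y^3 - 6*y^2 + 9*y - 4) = y^2 - 2*y + 1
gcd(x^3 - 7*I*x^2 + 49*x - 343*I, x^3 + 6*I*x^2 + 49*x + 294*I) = x^2 + 49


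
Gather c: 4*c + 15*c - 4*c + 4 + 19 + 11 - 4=15*c + 30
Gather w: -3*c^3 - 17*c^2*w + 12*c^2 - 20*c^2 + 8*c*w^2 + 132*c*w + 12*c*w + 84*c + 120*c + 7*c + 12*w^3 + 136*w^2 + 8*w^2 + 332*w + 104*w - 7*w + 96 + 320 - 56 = -3*c^3 - 8*c^2 + 211*c + 12*w^3 + w^2*(8*c + 144) + w*(-17*c^2 + 144*c + 429) + 360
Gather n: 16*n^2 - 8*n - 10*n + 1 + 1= 16*n^2 - 18*n + 2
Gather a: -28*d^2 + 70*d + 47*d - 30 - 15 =-28*d^2 + 117*d - 45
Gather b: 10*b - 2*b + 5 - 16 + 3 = 8*b - 8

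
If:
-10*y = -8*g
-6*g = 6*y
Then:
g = 0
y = 0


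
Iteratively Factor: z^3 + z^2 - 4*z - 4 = (z + 1)*(z^2 - 4) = (z - 2)*(z + 1)*(z + 2)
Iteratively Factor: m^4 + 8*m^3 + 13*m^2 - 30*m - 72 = (m + 3)*(m^3 + 5*m^2 - 2*m - 24) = (m + 3)*(m + 4)*(m^2 + m - 6) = (m + 3)^2*(m + 4)*(m - 2)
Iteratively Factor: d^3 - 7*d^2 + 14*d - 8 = (d - 1)*(d^2 - 6*d + 8) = (d - 4)*(d - 1)*(d - 2)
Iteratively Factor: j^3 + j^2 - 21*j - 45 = (j + 3)*(j^2 - 2*j - 15) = (j + 3)^2*(j - 5)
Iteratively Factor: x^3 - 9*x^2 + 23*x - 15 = (x - 3)*(x^2 - 6*x + 5) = (x - 5)*(x - 3)*(x - 1)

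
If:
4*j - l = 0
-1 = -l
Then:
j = 1/4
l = 1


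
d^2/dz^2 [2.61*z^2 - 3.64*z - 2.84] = 5.22000000000000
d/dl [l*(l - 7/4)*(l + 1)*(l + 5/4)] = 4*l^3 + 3*l^2/2 - 43*l/8 - 35/16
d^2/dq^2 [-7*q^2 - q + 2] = -14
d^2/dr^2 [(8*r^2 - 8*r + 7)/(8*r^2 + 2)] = 4*(-32*r^3 + 60*r^2 + 24*r - 5)/(64*r^6 + 48*r^4 + 12*r^2 + 1)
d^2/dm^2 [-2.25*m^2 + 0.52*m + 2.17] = -4.50000000000000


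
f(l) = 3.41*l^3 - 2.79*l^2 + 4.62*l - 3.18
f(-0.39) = -5.61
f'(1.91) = 31.28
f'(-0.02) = 4.74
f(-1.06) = -15.27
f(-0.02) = -3.27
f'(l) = 10.23*l^2 - 5.58*l + 4.62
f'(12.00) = 1410.78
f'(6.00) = 339.42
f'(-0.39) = 8.35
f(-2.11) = -57.38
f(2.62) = 51.10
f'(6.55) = 406.96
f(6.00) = 660.66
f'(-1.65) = 41.68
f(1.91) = 19.23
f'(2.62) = 60.22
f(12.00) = 5542.98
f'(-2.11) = 61.94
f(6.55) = 865.63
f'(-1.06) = 22.03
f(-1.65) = -33.72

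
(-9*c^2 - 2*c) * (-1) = 9*c^2 + 2*c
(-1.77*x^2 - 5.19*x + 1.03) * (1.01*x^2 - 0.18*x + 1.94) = -1.7877*x^4 - 4.9233*x^3 - 1.4593*x^2 - 10.254*x + 1.9982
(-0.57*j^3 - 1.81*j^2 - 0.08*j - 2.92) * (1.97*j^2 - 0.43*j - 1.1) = -1.1229*j^5 - 3.3206*j^4 + 1.2477*j^3 - 3.727*j^2 + 1.3436*j + 3.212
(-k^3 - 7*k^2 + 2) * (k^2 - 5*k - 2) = -k^5 - 2*k^4 + 37*k^3 + 16*k^2 - 10*k - 4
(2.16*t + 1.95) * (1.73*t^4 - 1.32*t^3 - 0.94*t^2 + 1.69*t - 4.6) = 3.7368*t^5 + 0.5223*t^4 - 4.6044*t^3 + 1.8174*t^2 - 6.6405*t - 8.97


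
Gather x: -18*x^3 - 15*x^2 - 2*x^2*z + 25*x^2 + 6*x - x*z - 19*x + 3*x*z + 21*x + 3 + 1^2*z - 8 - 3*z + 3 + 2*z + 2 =-18*x^3 + x^2*(10 - 2*z) + x*(2*z + 8)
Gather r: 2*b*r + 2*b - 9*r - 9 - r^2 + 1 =2*b - r^2 + r*(2*b - 9) - 8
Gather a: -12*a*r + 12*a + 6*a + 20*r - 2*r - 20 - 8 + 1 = a*(18 - 12*r) + 18*r - 27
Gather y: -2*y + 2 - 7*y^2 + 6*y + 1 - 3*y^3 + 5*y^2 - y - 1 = -3*y^3 - 2*y^2 + 3*y + 2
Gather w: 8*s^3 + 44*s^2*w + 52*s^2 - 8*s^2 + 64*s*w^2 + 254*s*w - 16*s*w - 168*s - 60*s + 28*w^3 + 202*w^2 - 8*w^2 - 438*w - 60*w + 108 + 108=8*s^3 + 44*s^2 - 228*s + 28*w^3 + w^2*(64*s + 194) + w*(44*s^2 + 238*s - 498) + 216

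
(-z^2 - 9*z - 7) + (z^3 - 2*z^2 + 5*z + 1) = z^3 - 3*z^2 - 4*z - 6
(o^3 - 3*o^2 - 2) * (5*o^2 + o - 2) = 5*o^5 - 14*o^4 - 5*o^3 - 4*o^2 - 2*o + 4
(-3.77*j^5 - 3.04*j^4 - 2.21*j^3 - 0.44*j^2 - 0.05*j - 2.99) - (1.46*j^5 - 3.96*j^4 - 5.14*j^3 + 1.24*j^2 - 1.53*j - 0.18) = -5.23*j^5 + 0.92*j^4 + 2.93*j^3 - 1.68*j^2 + 1.48*j - 2.81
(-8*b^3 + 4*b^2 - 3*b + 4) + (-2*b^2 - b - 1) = -8*b^3 + 2*b^2 - 4*b + 3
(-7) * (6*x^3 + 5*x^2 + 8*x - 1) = -42*x^3 - 35*x^2 - 56*x + 7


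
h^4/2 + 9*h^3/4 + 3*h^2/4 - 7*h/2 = h*(h/2 + 1)*(h - 1)*(h + 7/2)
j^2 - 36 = (j - 6)*(j + 6)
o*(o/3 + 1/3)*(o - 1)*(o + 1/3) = o^4/3 + o^3/9 - o^2/3 - o/9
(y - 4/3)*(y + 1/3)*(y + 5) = y^3 + 4*y^2 - 49*y/9 - 20/9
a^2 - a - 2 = (a - 2)*(a + 1)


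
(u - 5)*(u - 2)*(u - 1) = u^3 - 8*u^2 + 17*u - 10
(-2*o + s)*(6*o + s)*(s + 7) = -12*o^2*s - 84*o^2 + 4*o*s^2 + 28*o*s + s^3 + 7*s^2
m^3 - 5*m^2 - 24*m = m*(m - 8)*(m + 3)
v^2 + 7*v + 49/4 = (v + 7/2)^2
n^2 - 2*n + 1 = (n - 1)^2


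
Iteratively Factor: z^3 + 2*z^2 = (z)*(z^2 + 2*z) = z^2*(z + 2)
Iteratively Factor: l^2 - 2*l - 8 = (l - 4)*(l + 2)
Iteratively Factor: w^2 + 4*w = (w + 4)*(w)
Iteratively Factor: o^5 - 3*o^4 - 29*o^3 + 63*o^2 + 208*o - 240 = (o + 4)*(o^4 - 7*o^3 - o^2 + 67*o - 60) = (o - 4)*(o + 4)*(o^3 - 3*o^2 - 13*o + 15) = (o - 5)*(o - 4)*(o + 4)*(o^2 + 2*o - 3) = (o - 5)*(o - 4)*(o + 3)*(o + 4)*(o - 1)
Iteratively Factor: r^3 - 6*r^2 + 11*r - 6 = (r - 2)*(r^2 - 4*r + 3) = (r - 2)*(r - 1)*(r - 3)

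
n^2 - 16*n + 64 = (n - 8)^2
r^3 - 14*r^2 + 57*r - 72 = (r - 8)*(r - 3)^2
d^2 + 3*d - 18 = (d - 3)*(d + 6)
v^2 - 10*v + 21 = (v - 7)*(v - 3)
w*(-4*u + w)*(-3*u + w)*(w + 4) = 12*u^2*w^2 + 48*u^2*w - 7*u*w^3 - 28*u*w^2 + w^4 + 4*w^3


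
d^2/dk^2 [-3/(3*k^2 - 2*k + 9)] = 6*(9*k^2 - 6*k - 4*(3*k - 1)^2 + 27)/(3*k^2 - 2*k + 9)^3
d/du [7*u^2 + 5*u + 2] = 14*u + 5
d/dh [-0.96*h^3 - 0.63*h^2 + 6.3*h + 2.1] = -2.88*h^2 - 1.26*h + 6.3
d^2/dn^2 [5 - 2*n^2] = -4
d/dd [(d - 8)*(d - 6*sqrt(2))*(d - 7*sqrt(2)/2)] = 3*d^2 - 19*sqrt(2)*d - 16*d + 42 + 76*sqrt(2)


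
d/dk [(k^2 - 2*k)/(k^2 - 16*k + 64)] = 2*(8 - 7*k)/(k^3 - 24*k^2 + 192*k - 512)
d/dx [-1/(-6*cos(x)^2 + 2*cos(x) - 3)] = 2*(6*cos(x) - 1)*sin(x)/(6*cos(x)^2 - 2*cos(x) + 3)^2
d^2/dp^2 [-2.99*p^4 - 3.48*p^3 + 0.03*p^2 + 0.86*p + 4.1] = -35.88*p^2 - 20.88*p + 0.06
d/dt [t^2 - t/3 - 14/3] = 2*t - 1/3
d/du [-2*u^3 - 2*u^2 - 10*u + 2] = -6*u^2 - 4*u - 10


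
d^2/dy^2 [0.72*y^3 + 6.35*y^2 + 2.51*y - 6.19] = 4.32*y + 12.7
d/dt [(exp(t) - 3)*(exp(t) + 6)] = (2*exp(t) + 3)*exp(t)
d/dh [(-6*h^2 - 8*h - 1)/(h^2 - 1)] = 2*(4*h^2 + 7*h + 4)/(h^4 - 2*h^2 + 1)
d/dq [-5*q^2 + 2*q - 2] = 2 - 10*q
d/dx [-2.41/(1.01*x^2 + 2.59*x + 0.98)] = (4.8682*x + 6.2419)/(1.01*x^2 + 2.59*x + 0.98)^2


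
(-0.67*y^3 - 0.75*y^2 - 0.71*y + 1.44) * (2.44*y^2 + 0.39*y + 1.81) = -1.6348*y^5 - 2.0913*y^4 - 3.2376*y^3 + 1.8792*y^2 - 0.7235*y + 2.6064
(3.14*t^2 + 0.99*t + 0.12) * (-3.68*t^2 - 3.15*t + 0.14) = -11.5552*t^4 - 13.5342*t^3 - 3.1205*t^2 - 0.2394*t + 0.0168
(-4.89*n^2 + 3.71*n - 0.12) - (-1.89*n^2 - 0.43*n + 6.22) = -3.0*n^2 + 4.14*n - 6.34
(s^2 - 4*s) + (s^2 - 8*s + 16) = 2*s^2 - 12*s + 16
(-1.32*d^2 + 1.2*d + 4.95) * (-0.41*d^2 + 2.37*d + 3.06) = 0.5412*d^4 - 3.6204*d^3 - 3.2247*d^2 + 15.4035*d + 15.147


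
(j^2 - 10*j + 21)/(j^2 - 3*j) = (j - 7)/j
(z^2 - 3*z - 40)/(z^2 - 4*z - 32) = (z + 5)/(z + 4)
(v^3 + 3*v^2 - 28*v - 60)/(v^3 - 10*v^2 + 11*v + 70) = (v + 6)/(v - 7)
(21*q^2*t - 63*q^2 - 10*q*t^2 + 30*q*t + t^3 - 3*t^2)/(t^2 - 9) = (21*q^2 - 10*q*t + t^2)/(t + 3)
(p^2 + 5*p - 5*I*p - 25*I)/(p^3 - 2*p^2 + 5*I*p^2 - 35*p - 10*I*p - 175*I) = (p - 5*I)/(p^2 + p*(-7 + 5*I) - 35*I)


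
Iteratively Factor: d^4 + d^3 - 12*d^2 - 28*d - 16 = (d + 2)*(d^3 - d^2 - 10*d - 8) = (d - 4)*(d + 2)*(d^2 + 3*d + 2) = (d - 4)*(d + 1)*(d + 2)*(d + 2)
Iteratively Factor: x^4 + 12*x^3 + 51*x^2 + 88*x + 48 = (x + 3)*(x^3 + 9*x^2 + 24*x + 16) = (x + 3)*(x + 4)*(x^2 + 5*x + 4) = (x + 3)*(x + 4)^2*(x + 1)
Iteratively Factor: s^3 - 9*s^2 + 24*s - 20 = (s - 2)*(s^2 - 7*s + 10) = (s - 5)*(s - 2)*(s - 2)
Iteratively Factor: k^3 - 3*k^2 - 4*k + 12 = (k + 2)*(k^2 - 5*k + 6) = (k - 3)*(k + 2)*(k - 2)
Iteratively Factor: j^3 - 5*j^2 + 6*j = (j)*(j^2 - 5*j + 6) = j*(j - 3)*(j - 2)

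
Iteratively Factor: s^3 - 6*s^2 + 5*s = (s - 1)*(s^2 - 5*s) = (s - 5)*(s - 1)*(s)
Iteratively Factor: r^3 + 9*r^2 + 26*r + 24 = (r + 2)*(r^2 + 7*r + 12) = (r + 2)*(r + 3)*(r + 4)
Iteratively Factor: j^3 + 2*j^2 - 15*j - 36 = (j + 3)*(j^2 - j - 12) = (j - 4)*(j + 3)*(j + 3)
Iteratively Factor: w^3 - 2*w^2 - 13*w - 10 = (w + 2)*(w^2 - 4*w - 5) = (w - 5)*(w + 2)*(w + 1)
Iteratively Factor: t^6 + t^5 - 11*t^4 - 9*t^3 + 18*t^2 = (t - 1)*(t^5 + 2*t^4 - 9*t^3 - 18*t^2) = (t - 1)*(t + 3)*(t^4 - t^3 - 6*t^2) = t*(t - 1)*(t + 3)*(t^3 - t^2 - 6*t) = t*(t - 3)*(t - 1)*(t + 3)*(t^2 + 2*t) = t^2*(t - 3)*(t - 1)*(t + 3)*(t + 2)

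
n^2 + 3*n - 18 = (n - 3)*(n + 6)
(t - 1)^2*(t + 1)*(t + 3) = t^4 + 2*t^3 - 4*t^2 - 2*t + 3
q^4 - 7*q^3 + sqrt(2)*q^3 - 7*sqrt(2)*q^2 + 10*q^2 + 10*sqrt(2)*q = q*(q - 5)*(q - 2)*(q + sqrt(2))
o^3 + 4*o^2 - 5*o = o*(o - 1)*(o + 5)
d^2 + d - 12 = (d - 3)*(d + 4)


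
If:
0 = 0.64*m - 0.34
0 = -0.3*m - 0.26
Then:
No Solution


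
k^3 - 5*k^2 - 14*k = k*(k - 7)*(k + 2)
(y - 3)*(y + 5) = y^2 + 2*y - 15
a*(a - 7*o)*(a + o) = a^3 - 6*a^2*o - 7*a*o^2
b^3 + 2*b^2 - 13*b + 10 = (b - 2)*(b - 1)*(b + 5)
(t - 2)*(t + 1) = t^2 - t - 2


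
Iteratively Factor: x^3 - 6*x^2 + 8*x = (x)*(x^2 - 6*x + 8) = x*(x - 4)*(x - 2)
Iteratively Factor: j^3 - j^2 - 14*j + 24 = (j - 2)*(j^2 + j - 12) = (j - 2)*(j + 4)*(j - 3)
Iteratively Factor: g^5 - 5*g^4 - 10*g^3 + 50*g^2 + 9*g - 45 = (g + 1)*(g^4 - 6*g^3 - 4*g^2 + 54*g - 45) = (g - 3)*(g + 1)*(g^3 - 3*g^2 - 13*g + 15) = (g - 5)*(g - 3)*(g + 1)*(g^2 + 2*g - 3) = (g - 5)*(g - 3)*(g + 1)*(g + 3)*(g - 1)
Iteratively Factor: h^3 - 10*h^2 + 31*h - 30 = (h - 5)*(h^2 - 5*h + 6) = (h - 5)*(h - 2)*(h - 3)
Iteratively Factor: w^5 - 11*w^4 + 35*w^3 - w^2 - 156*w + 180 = (w - 3)*(w^4 - 8*w^3 + 11*w^2 + 32*w - 60) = (w - 3)*(w + 2)*(w^3 - 10*w^2 + 31*w - 30) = (w - 5)*(w - 3)*(w + 2)*(w^2 - 5*w + 6) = (w - 5)*(w - 3)^2*(w + 2)*(w - 2)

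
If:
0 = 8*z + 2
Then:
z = -1/4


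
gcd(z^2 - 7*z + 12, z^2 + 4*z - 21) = z - 3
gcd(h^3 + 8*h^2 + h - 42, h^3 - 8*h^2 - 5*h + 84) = h + 3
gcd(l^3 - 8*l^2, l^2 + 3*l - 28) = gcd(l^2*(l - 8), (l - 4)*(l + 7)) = 1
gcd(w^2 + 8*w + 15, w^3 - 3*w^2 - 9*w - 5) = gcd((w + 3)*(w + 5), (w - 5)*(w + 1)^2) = 1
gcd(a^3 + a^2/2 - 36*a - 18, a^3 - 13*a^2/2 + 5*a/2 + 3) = a^2 - 11*a/2 - 3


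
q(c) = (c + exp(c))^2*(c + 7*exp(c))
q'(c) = (c + exp(c))^2*(7*exp(c) + 1) + (c + exp(c))*(c + 7*exp(c))*(2*exp(c) + 2)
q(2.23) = 8950.58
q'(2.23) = 24778.54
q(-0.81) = 0.31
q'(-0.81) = -1.88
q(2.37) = 13191.26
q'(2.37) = 36573.86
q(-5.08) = -129.65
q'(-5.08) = 78.29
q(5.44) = 90055957.87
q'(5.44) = 266530591.52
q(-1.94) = -3.01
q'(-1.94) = 10.31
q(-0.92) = 0.51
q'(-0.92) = -1.70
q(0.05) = 8.99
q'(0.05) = 43.61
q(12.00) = 30183389082721676.09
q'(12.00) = 90545796156303467.70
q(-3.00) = -23.08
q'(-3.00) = 28.16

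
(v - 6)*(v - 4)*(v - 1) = v^3 - 11*v^2 + 34*v - 24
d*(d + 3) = d^2 + 3*d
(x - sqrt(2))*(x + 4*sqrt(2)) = x^2 + 3*sqrt(2)*x - 8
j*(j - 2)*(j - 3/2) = j^3 - 7*j^2/2 + 3*j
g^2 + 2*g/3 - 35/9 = (g - 5/3)*(g + 7/3)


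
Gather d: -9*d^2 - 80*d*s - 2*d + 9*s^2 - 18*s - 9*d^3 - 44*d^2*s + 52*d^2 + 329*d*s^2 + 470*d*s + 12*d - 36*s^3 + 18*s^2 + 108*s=-9*d^3 + d^2*(43 - 44*s) + d*(329*s^2 + 390*s + 10) - 36*s^3 + 27*s^2 + 90*s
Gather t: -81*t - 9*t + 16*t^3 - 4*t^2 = 16*t^3 - 4*t^2 - 90*t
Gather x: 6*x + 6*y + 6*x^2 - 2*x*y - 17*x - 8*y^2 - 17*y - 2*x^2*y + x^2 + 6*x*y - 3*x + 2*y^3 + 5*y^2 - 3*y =x^2*(7 - 2*y) + x*(4*y - 14) + 2*y^3 - 3*y^2 - 14*y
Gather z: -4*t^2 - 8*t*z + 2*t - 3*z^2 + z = -4*t^2 + 2*t - 3*z^2 + z*(1 - 8*t)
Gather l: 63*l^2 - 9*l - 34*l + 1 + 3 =63*l^2 - 43*l + 4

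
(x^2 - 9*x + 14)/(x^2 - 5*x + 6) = (x - 7)/(x - 3)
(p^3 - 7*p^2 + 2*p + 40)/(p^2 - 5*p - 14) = (p^2 - 9*p + 20)/(p - 7)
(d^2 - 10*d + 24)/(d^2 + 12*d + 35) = (d^2 - 10*d + 24)/(d^2 + 12*d + 35)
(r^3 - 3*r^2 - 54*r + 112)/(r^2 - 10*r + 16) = r + 7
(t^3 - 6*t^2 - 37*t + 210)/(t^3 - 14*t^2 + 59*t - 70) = (t + 6)/(t - 2)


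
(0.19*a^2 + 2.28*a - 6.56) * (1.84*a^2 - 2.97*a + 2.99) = 0.3496*a^4 + 3.6309*a^3 - 18.2739*a^2 + 26.3004*a - 19.6144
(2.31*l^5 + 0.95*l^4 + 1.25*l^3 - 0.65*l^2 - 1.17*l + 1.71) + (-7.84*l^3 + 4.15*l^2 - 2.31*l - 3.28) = 2.31*l^5 + 0.95*l^4 - 6.59*l^3 + 3.5*l^2 - 3.48*l - 1.57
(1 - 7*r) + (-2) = -7*r - 1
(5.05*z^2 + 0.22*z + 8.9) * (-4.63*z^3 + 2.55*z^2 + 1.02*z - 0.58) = -23.3815*z^5 + 11.8589*z^4 - 35.495*z^3 + 19.9904*z^2 + 8.9504*z - 5.162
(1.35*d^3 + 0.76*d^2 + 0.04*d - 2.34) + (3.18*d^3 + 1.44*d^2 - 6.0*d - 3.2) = 4.53*d^3 + 2.2*d^2 - 5.96*d - 5.54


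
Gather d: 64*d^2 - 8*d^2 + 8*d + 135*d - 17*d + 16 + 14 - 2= 56*d^2 + 126*d + 28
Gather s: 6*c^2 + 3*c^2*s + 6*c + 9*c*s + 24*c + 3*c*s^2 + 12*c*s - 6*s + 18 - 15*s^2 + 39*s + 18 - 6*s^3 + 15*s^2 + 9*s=6*c^2 + 3*c*s^2 + 30*c - 6*s^3 + s*(3*c^2 + 21*c + 42) + 36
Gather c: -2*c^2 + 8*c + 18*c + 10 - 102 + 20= -2*c^2 + 26*c - 72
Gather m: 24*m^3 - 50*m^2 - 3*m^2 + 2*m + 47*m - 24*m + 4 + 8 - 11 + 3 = 24*m^3 - 53*m^2 + 25*m + 4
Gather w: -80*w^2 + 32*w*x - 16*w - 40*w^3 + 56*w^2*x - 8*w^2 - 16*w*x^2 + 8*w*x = -40*w^3 + w^2*(56*x - 88) + w*(-16*x^2 + 40*x - 16)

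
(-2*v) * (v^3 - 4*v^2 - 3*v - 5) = -2*v^4 + 8*v^3 + 6*v^2 + 10*v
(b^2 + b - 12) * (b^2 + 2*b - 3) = b^4 + 3*b^3 - 13*b^2 - 27*b + 36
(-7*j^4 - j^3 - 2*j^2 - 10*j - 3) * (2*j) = -14*j^5 - 2*j^4 - 4*j^3 - 20*j^2 - 6*j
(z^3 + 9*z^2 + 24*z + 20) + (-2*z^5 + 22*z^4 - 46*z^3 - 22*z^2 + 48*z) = -2*z^5 + 22*z^4 - 45*z^3 - 13*z^2 + 72*z + 20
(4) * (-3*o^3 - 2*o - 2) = -12*o^3 - 8*o - 8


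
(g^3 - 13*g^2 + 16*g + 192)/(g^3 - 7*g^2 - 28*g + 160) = (g^2 - 5*g - 24)/(g^2 + g - 20)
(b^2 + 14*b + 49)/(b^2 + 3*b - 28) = (b + 7)/(b - 4)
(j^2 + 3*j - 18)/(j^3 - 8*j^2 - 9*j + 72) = (j + 6)/(j^2 - 5*j - 24)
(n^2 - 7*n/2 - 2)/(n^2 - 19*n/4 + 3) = 2*(2*n + 1)/(4*n - 3)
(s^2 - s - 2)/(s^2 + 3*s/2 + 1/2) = 2*(s - 2)/(2*s + 1)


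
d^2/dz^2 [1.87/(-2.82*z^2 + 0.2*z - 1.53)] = (29.741976*z^2 - 2.10936*z - 1.87*(5.64*z - 0.2)*(11.28*z - 0.4) + 16.136604)/(2.82*z^2 - 0.2*z + 1.53)^3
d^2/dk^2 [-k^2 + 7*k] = -2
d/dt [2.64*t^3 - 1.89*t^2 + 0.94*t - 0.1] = 7.92*t^2 - 3.78*t + 0.94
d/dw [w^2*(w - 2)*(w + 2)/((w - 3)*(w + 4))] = w*(2*w^4 + 3*w^3 - 48*w^2 - 4*w + 96)/(w^4 + 2*w^3 - 23*w^2 - 24*w + 144)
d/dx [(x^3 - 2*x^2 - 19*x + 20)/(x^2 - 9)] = (x^4 - 8*x^2 - 4*x + 171)/(x^4 - 18*x^2 + 81)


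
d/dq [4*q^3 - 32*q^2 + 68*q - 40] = 12*q^2 - 64*q + 68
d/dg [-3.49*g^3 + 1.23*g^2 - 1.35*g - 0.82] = -10.47*g^2 + 2.46*g - 1.35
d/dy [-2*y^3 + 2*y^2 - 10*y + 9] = -6*y^2 + 4*y - 10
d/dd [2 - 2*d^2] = -4*d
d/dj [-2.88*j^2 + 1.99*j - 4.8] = 1.99 - 5.76*j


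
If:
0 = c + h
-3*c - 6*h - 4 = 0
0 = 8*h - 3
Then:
No Solution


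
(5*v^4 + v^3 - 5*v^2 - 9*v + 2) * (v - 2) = 5*v^5 - 9*v^4 - 7*v^3 + v^2 + 20*v - 4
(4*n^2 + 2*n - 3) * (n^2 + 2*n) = 4*n^4 + 10*n^3 + n^2 - 6*n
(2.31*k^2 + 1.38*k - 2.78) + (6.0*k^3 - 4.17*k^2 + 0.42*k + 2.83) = 6.0*k^3 - 1.86*k^2 + 1.8*k + 0.0500000000000003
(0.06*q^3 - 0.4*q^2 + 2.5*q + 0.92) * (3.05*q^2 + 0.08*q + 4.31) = 0.183*q^5 - 1.2152*q^4 + 7.8516*q^3 + 1.282*q^2 + 10.8486*q + 3.9652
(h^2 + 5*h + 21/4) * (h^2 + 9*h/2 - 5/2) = h^4 + 19*h^3/2 + 101*h^2/4 + 89*h/8 - 105/8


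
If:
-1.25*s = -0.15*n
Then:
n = 8.33333333333333*s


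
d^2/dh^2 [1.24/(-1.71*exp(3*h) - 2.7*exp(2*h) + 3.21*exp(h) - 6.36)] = (-1.24*(5.13*exp(2*h) + 5.4*exp(h) - 3.21)*(10.26*exp(2*h) + 10.8*exp(h) - 6.42)*exp(h) + (19.0836*exp(2*h) + 13.392*exp(h) - 3.9804)*(1.71*exp(3*h) + 2.7*exp(2*h) - 3.21*exp(h) + 6.36))*exp(h)/(1.71*exp(3*h) + 2.7*exp(2*h) - 3.21*exp(h) + 6.36)^3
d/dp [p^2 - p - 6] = 2*p - 1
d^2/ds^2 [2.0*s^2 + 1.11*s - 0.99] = 4.00000000000000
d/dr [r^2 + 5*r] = 2*r + 5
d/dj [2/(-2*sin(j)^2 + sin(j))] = 2*(4/tan(j) - cos(j)/sin(j)^2)/(2*sin(j) - 1)^2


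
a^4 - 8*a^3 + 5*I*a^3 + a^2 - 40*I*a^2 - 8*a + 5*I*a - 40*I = (a - 8)*(a - I)*(a + I)*(a + 5*I)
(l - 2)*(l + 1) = l^2 - l - 2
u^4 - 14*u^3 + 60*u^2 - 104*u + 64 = (u - 8)*(u - 2)^3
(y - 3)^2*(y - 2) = y^3 - 8*y^2 + 21*y - 18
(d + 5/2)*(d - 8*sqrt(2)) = d^2 - 8*sqrt(2)*d + 5*d/2 - 20*sqrt(2)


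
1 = 1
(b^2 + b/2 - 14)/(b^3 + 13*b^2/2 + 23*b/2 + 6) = (2*b - 7)/(2*b^2 + 5*b + 3)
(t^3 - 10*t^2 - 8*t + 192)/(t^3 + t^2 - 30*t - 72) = (t - 8)/(t + 3)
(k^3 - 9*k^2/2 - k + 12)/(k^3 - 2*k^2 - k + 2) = (k^2 - 5*k/2 - 6)/(k^2 - 1)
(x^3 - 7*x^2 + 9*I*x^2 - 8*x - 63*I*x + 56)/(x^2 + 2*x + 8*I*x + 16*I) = (x^2 + x*(-7 + I) - 7*I)/(x + 2)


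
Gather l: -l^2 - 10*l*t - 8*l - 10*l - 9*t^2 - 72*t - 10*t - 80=-l^2 + l*(-10*t - 18) - 9*t^2 - 82*t - 80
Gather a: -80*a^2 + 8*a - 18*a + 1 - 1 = -80*a^2 - 10*a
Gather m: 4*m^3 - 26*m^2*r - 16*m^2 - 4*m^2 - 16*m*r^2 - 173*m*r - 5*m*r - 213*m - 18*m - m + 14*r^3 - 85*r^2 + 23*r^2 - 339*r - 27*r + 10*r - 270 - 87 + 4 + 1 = 4*m^3 + m^2*(-26*r - 20) + m*(-16*r^2 - 178*r - 232) + 14*r^3 - 62*r^2 - 356*r - 352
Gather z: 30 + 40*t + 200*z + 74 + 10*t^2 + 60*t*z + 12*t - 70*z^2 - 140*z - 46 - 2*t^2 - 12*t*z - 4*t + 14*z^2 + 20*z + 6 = 8*t^2 + 48*t - 56*z^2 + z*(48*t + 80) + 64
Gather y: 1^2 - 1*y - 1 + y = 0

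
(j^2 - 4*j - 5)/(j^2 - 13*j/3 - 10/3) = 3*(j + 1)/(3*j + 2)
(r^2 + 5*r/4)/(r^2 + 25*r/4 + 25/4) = r/(r + 5)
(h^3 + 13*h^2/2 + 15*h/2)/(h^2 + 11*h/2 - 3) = h*(2*h^2 + 13*h + 15)/(2*h^2 + 11*h - 6)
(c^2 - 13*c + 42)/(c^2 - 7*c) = (c - 6)/c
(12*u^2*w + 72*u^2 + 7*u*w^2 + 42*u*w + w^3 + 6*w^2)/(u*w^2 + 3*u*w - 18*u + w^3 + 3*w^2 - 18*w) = (12*u^2 + 7*u*w + w^2)/(u*w - 3*u + w^2 - 3*w)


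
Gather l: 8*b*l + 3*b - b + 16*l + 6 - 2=2*b + l*(8*b + 16) + 4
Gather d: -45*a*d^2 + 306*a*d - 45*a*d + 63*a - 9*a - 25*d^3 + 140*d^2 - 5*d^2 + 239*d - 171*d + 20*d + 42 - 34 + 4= 54*a - 25*d^3 + d^2*(135 - 45*a) + d*(261*a + 88) + 12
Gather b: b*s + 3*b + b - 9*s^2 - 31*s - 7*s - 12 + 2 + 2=b*(s + 4) - 9*s^2 - 38*s - 8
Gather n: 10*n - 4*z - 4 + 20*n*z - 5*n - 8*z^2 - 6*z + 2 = n*(20*z + 5) - 8*z^2 - 10*z - 2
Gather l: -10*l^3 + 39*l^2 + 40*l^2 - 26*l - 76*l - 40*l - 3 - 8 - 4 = -10*l^3 + 79*l^2 - 142*l - 15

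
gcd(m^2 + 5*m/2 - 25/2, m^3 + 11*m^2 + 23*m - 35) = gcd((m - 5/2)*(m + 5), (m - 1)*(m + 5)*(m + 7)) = m + 5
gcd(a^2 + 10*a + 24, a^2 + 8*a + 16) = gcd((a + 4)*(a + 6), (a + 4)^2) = a + 4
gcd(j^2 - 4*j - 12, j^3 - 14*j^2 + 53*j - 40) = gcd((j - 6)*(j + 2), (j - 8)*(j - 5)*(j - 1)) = 1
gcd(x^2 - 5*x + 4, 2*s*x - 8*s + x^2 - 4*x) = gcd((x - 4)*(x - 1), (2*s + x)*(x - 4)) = x - 4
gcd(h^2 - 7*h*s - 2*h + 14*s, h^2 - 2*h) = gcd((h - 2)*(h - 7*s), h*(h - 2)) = h - 2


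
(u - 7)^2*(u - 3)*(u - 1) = u^4 - 18*u^3 + 108*u^2 - 238*u + 147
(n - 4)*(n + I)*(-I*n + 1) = -I*n^3 + 2*n^2 + 4*I*n^2 - 8*n + I*n - 4*I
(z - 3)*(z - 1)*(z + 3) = z^3 - z^2 - 9*z + 9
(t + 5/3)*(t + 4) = t^2 + 17*t/3 + 20/3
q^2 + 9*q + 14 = (q + 2)*(q + 7)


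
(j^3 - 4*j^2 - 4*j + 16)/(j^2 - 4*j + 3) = (j^3 - 4*j^2 - 4*j + 16)/(j^2 - 4*j + 3)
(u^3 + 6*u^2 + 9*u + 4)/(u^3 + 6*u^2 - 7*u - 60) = (u^2 + 2*u + 1)/(u^2 + 2*u - 15)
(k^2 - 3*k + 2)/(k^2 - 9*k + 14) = (k - 1)/(k - 7)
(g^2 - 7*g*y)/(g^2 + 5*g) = (g - 7*y)/(g + 5)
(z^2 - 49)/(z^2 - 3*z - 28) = (z + 7)/(z + 4)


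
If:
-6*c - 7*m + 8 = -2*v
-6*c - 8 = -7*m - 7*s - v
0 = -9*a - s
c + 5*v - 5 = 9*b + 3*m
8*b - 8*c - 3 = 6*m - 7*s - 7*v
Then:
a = 95*v/679 - 1093/4074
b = 26*v/97 - 293/776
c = 1093/776 - 47*v/97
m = 68*v/97 - 25/388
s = 3279/1358 - 855*v/679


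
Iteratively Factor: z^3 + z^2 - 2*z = (z)*(z^2 + z - 2) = z*(z - 1)*(z + 2)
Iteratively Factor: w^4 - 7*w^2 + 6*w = (w + 3)*(w^3 - 3*w^2 + 2*w) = (w - 1)*(w + 3)*(w^2 - 2*w) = (w - 2)*(w - 1)*(w + 3)*(w)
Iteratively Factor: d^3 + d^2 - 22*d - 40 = (d - 5)*(d^2 + 6*d + 8) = (d - 5)*(d + 2)*(d + 4)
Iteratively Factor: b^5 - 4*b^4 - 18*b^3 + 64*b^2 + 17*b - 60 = (b + 1)*(b^4 - 5*b^3 - 13*b^2 + 77*b - 60) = (b - 1)*(b + 1)*(b^3 - 4*b^2 - 17*b + 60) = (b - 3)*(b - 1)*(b + 1)*(b^2 - b - 20) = (b - 3)*(b - 1)*(b + 1)*(b + 4)*(b - 5)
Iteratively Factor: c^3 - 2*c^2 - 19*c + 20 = (c + 4)*(c^2 - 6*c + 5) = (c - 5)*(c + 4)*(c - 1)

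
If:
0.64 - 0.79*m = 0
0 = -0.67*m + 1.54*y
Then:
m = 0.81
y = 0.35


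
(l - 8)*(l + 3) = l^2 - 5*l - 24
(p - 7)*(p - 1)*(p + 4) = p^3 - 4*p^2 - 25*p + 28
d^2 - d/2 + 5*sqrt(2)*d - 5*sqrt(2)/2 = (d - 1/2)*(d + 5*sqrt(2))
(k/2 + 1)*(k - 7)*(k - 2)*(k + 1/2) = k^4/2 - 13*k^3/4 - 15*k^2/4 + 13*k + 7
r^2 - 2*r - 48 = (r - 8)*(r + 6)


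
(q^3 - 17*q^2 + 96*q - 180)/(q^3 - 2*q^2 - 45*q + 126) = (q^2 - 11*q + 30)/(q^2 + 4*q - 21)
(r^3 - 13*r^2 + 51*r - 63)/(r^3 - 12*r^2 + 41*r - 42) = (r - 3)/(r - 2)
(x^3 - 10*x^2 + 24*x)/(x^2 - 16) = x*(x - 6)/(x + 4)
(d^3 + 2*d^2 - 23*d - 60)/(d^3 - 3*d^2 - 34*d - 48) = (d^2 - d - 20)/(d^2 - 6*d - 16)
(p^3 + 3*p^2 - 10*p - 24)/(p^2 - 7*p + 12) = (p^2 + 6*p + 8)/(p - 4)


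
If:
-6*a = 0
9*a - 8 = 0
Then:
No Solution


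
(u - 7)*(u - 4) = u^2 - 11*u + 28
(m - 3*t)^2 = m^2 - 6*m*t + 9*t^2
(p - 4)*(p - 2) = p^2 - 6*p + 8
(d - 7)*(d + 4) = d^2 - 3*d - 28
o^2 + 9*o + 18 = (o + 3)*(o + 6)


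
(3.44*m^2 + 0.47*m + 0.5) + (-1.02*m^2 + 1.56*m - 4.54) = 2.42*m^2 + 2.03*m - 4.04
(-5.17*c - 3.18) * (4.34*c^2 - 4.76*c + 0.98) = -22.4378*c^3 + 10.808*c^2 + 10.0702*c - 3.1164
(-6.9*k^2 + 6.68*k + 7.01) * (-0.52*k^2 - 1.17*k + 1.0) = 3.588*k^4 + 4.5994*k^3 - 18.3608*k^2 - 1.5217*k + 7.01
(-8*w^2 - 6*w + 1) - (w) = -8*w^2 - 7*w + 1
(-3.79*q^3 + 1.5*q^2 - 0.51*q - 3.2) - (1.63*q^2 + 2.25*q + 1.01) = -3.79*q^3 - 0.13*q^2 - 2.76*q - 4.21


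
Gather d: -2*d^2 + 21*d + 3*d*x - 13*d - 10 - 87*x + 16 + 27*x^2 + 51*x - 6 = -2*d^2 + d*(3*x + 8) + 27*x^2 - 36*x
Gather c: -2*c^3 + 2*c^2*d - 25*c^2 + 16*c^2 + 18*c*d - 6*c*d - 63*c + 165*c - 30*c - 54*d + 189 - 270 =-2*c^3 + c^2*(2*d - 9) + c*(12*d + 72) - 54*d - 81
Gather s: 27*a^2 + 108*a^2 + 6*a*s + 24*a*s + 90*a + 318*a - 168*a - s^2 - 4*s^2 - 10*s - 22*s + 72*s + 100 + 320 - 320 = 135*a^2 + 240*a - 5*s^2 + s*(30*a + 40) + 100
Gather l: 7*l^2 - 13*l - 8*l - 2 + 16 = 7*l^2 - 21*l + 14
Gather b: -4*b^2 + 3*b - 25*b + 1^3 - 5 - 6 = -4*b^2 - 22*b - 10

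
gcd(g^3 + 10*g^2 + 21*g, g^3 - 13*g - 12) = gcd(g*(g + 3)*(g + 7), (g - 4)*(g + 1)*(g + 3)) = g + 3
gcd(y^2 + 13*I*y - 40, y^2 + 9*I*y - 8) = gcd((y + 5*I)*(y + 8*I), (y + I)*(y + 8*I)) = y + 8*I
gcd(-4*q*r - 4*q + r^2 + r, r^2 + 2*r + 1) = r + 1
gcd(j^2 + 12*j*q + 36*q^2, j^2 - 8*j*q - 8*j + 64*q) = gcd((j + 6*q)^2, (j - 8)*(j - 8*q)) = 1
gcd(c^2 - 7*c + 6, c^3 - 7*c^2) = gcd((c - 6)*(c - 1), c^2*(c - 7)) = 1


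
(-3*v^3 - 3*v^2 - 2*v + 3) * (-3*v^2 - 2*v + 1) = 9*v^5 + 15*v^4 + 9*v^3 - 8*v^2 - 8*v + 3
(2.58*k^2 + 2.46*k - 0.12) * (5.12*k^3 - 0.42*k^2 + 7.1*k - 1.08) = 13.2096*k^5 + 11.5116*k^4 + 16.6704*k^3 + 14.73*k^2 - 3.5088*k + 0.1296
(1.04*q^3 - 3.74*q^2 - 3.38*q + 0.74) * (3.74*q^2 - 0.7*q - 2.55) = 3.8896*q^5 - 14.7156*q^4 - 12.6752*q^3 + 14.6706*q^2 + 8.101*q - 1.887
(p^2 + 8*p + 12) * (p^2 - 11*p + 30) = p^4 - 3*p^3 - 46*p^2 + 108*p + 360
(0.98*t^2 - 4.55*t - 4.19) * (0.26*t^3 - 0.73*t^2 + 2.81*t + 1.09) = 0.2548*t^5 - 1.8984*t^4 + 4.9859*t^3 - 8.6586*t^2 - 16.7334*t - 4.5671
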